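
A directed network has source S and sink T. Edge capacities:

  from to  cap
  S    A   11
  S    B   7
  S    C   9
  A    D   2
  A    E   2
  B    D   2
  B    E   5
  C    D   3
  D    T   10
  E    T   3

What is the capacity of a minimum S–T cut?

Augment S→A→D→T: bottleneck 2, flow now 2.
Augment S→A→E→T: bottleneck 2, flow now 4.
Augment S→B→D→T: bottleneck 2, flow now 6.
Augment S→B→E→T: bottleneck 1, flow now 7.
Augment S→C→D→T: bottleneck 3, flow now 10.
No augmenting path remains; maximum flow = 10.
By max-flow min-cut, the minimum cut capacity equals the max flow.
In the residual graph, reachable from S: {S, A, B, C, E}.
Min-cut edges: A→D (2), B→D (2), C→D (3), E→T (3); capacity 2 + 2 + 3 + 3 = 10.

10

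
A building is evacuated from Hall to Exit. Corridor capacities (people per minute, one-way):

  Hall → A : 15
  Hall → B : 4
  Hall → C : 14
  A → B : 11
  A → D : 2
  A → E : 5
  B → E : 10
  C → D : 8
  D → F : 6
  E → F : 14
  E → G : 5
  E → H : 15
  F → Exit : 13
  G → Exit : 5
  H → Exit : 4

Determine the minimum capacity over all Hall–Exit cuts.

Augment Hall→A→D→F→Exit: bottleneck 2, flow now 2.
Augment Hall→A→E→F→Exit: bottleneck 5, flow now 7.
Augment Hall→B→E→F→Exit: bottleneck 4, flow now 11.
Augment Hall→C→D→F→Exit: bottleneck 2, flow now 13.
Augment Hall→A→B→E→G→Exit: bottleneck 5, flow now 18.
Augment Hall→A→B→E→H→Exit: bottleneck 1, flow now 19.
Augment Hall→C→D→F→E→H→Exit: bottleneck 2, flow now 21. (uses reverse residual edge)
No augmenting path remains; maximum flow = 21.
By max-flow min-cut, the minimum cut capacity equals the max flow.
In the residual graph, reachable from Hall: {Hall, A, B, C, D}.
Min-cut edges: A→E (5), B→E (10), D→F (6); capacity 5 + 10 + 6 = 21.

21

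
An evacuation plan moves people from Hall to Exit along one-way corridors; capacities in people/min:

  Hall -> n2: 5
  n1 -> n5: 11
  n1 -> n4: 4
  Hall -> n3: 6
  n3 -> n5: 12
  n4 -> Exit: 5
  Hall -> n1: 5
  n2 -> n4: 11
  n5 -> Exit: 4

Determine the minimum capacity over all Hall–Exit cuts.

Augment Hall→n1→n4→Exit: bottleneck 4, flow now 4.
Augment Hall→n1→n5→Exit: bottleneck 1, flow now 5.
Augment Hall→n2→n4→Exit: bottleneck 1, flow now 6.
Augment Hall→n3→n5→Exit: bottleneck 3, flow now 9.
No augmenting path remains; maximum flow = 9.
By max-flow min-cut, the minimum cut capacity equals the max flow.
In the residual graph, reachable from Hall: {Hall, n1, n2, n3, n4, n5}.
Min-cut edges: n4→Exit (5), n5→Exit (4); capacity 5 + 4 = 9.

9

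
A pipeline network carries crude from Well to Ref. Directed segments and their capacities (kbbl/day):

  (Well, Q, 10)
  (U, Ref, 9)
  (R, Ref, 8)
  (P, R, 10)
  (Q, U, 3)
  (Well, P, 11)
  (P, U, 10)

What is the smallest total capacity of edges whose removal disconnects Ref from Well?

Augment Well→P→R→Ref: bottleneck 8, flow now 8.
Augment Well→P→U→Ref: bottleneck 3, flow now 11.
Augment Well→Q→U→Ref: bottleneck 3, flow now 14.
No augmenting path remains; maximum flow = 14.
By max-flow min-cut, the minimum cut capacity equals the max flow.
In the residual graph, reachable from Well: {Well, Q}.
Min-cut edges: Well→P (11), Q→U (3); capacity 11 + 3 = 14.

14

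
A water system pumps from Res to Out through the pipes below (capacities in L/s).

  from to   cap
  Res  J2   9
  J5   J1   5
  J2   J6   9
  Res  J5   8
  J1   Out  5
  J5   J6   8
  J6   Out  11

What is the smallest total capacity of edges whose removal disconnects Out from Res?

Augment Res→J5→J1→Out: bottleneck 5, flow now 5.
Augment Res→J5→J6→Out: bottleneck 3, flow now 8.
Augment Res→J2→J6→Out: bottleneck 8, flow now 16.
No augmenting path remains; maximum flow = 16.
By max-flow min-cut, the minimum cut capacity equals the max flow.
In the residual graph, reachable from Res: {Res, J5, J2, J6}.
Min-cut edges: J5→J1 (5), J6→Out (11); capacity 5 + 11 = 16.

16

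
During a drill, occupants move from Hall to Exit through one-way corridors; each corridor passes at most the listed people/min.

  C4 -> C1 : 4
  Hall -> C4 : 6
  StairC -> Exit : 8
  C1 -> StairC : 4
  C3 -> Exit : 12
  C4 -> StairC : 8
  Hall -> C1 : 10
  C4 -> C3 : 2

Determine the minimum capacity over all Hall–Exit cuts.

10

Augment Hall→C4→C3→Exit: bottleneck 2, flow now 2.
Augment Hall→C4→StairC→Exit: bottleneck 4, flow now 6.
Augment Hall→C1→StairC→Exit: bottleneck 4, flow now 10.
No augmenting path remains; maximum flow = 10.
By max-flow min-cut, the minimum cut capacity equals the max flow.
In the residual graph, reachable from Hall: {Hall, C1}.
Min-cut edges: Hall→C4 (6), C1→StairC (4); capacity 6 + 4 = 10.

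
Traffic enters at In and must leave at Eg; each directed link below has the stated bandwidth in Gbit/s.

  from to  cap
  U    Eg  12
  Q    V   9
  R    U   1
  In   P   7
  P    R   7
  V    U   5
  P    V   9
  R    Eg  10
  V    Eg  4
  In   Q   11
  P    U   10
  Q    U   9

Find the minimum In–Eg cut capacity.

Augment In→P→R→Eg: bottleneck 7, flow now 7.
Augment In→Q→U→Eg: bottleneck 9, flow now 16.
Augment In→Q→V→Eg: bottleneck 2, flow now 18.
No augmenting path remains; maximum flow = 18.
By max-flow min-cut, the minimum cut capacity equals the max flow.
In the residual graph, reachable from In: {In}.
Min-cut edges: In→P (7), In→Q (11); capacity 7 + 11 = 18.

18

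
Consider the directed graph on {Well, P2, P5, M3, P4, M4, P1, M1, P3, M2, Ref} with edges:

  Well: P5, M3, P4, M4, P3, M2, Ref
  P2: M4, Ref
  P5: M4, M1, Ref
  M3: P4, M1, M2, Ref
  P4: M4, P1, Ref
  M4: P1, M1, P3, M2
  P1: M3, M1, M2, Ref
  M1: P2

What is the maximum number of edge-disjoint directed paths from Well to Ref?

Assign every edge capacity 1; by Menger, the answer equals the max flow.
Path Well→Ref (+1); total 1.
Path Well→P5→Ref (+1); total 2.
Path Well→M3→Ref (+1); total 3.
Path Well→P4→Ref (+1); total 4.
Path Well→M4→P1→Ref (+1); total 5.
No residual Well→Ref path; max flow = 5.
Certifying cut of size 5: {Well→M3, Well→M4, Well→P4, Well→P5, Well→Ref}.

5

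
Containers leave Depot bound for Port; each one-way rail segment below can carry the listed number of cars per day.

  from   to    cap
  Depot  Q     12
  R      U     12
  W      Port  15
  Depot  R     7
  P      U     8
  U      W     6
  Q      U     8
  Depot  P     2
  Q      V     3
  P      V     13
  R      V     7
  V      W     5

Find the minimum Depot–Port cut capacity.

11

Augment Depot→P→U→W→Port: bottleneck 2, flow now 2.
Augment Depot→Q→U→W→Port: bottleneck 4, flow now 6.
Augment Depot→Q→V→W→Port: bottleneck 3, flow now 9.
Augment Depot→R→V→W→Port: bottleneck 2, flow now 11.
No augmenting path remains; maximum flow = 11.
By max-flow min-cut, the minimum cut capacity equals the max flow.
In the residual graph, reachable from Depot: {Depot, P, Q, R, U, V}.
Min-cut edges: U→W (6), V→W (5); capacity 6 + 5 = 11.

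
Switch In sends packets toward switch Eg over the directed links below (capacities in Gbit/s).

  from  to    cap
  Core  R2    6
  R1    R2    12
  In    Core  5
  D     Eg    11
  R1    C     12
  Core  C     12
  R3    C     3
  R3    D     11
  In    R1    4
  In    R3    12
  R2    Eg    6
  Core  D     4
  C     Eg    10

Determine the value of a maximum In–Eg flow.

21

Augment In→R3→C→Eg: bottleneck 3, flow now 3.
Augment In→R3→D→Eg: bottleneck 9, flow now 12.
Augment In→R1→C→Eg: bottleneck 4, flow now 16.
Augment In→Core→C→Eg: bottleneck 3, flow now 19.
Augment In→Core→D→Eg: bottleneck 2, flow now 21.
No augmenting path remains; maximum flow = 21.
In the residual graph, reachable from In: {In}.
Min-cut edges: In→R3 (12), In→R1 (4), In→Core (5); capacity 12 + 4 + 5 = 21.
This cut is saturated, so no flow can exceed 21.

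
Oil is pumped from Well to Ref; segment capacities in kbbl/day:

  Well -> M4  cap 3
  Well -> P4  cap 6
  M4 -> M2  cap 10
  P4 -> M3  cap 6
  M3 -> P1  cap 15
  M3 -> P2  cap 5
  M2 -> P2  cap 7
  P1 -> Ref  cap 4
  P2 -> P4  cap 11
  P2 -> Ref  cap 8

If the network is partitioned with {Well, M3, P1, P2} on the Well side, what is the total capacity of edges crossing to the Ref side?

Edges leaving {Well, M3, P1, P2}: Well→M4 (3), Well→P4 (6), P1→Ref (4), P2→P4 (11), P2→Ref (8).
Cut capacity = 3 + 6 + 4 + 11 + 8 = 32.

32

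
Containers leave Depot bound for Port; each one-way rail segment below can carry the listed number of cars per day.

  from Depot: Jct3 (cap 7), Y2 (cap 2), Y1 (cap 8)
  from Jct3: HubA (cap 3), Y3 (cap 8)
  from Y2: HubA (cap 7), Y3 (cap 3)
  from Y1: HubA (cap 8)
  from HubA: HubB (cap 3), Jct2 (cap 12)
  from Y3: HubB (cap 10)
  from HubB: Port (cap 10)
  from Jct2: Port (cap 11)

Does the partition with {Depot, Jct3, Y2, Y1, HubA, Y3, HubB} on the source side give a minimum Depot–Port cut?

No — its capacity is 22, but the minimum cut has capacity 17.

Given cut capacity: 12 + 10 = 22.
Augment Depot→Jct3→HubA→HubB→Port: bottleneck 3, flow now 3.
Augment Depot→Jct3→Y3→HubB→Port: bottleneck 4, flow now 7.
Augment Depot→Y2→HubA→Jct2→Port: bottleneck 2, flow now 9.
Augment Depot→Y1→HubA→Jct2→Port: bottleneck 8, flow now 17.
No augmenting path remains; maximum flow = 17.
In the residual graph, reachable from Depot: {Depot}.
Min-cut edges: Depot→Jct3 (7), Depot→Y2 (2), Depot→Y1 (8); capacity 7 + 2 + 8 = 17.
Cut capacity 22 exceeds the max flow 17, so it is not minimum.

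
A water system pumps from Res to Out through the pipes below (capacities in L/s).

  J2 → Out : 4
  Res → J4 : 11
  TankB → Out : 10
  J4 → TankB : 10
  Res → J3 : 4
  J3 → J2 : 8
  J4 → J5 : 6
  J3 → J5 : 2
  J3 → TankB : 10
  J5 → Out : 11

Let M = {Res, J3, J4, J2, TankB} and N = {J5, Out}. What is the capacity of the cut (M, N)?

22

Edges leaving {Res, J3, J4, J2, TankB}: J3→J5 (2), J4→J5 (6), J2→Out (4), TankB→Out (10).
Cut capacity = 2 + 6 + 4 + 10 = 22.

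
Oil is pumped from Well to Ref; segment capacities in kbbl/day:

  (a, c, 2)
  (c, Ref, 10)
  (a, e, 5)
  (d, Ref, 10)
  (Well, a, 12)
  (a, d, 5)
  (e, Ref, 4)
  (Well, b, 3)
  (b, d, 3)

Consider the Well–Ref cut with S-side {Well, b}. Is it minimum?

No — its capacity is 15, but the minimum cut has capacity 14.

Given cut capacity: 12 + 3 = 15.
Augment Well→a→c→Ref: bottleneck 2, flow now 2.
Augment Well→a→d→Ref: bottleneck 5, flow now 7.
Augment Well→a→e→Ref: bottleneck 4, flow now 11.
Augment Well→b→d→Ref: bottleneck 3, flow now 14.
No augmenting path remains; maximum flow = 14.
In the residual graph, reachable from Well: {Well, a, e}.
Min-cut edges: Well→b (3), a→c (2), a→d (5), e→Ref (4); capacity 3 + 2 + 5 + 4 = 14.
Cut capacity 15 exceeds the max flow 14, so it is not minimum.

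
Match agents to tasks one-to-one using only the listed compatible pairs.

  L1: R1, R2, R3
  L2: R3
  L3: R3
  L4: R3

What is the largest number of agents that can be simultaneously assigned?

2

Unit-capacity flow: source→left, listed edges, right→sink; max matching = max flow.
Augmenting path L1→R1 (+1); matched 1.
Augmenting path L2→R3 (+1); matched 2.
No augmenting path remains; maximum matching = 2.
König certificate: {L1, R3} is a vertex cover of size 2 (every listed pair touches it), so no matching can be larger.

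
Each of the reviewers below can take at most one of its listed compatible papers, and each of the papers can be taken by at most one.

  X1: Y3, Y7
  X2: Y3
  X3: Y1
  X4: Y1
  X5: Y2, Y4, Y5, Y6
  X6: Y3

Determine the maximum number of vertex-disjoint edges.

4

Unit-capacity flow: source→left, listed edges, right→sink; max matching = max flow.
Augmenting path X1→Y3 (+1); matched 1.
Augmenting path X3→Y1 (+1); matched 2.
Augmenting path X5→Y2 (+1); matched 3.
Augmenting path X2→Y3→X1→Y7 (+1); matched 4.
No augmenting path remains; maximum matching = 4.
König certificate: {X1, X5, Y1, Y3} is a vertex cover of size 4 (every listed pair touches it), so no matching can be larger.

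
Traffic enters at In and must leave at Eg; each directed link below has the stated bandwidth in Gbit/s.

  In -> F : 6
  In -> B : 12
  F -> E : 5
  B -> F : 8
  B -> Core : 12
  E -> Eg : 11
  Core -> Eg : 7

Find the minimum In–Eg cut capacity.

Augment In→F→E→Eg: bottleneck 5, flow now 5.
Augment In→B→Core→Eg: bottleneck 7, flow now 12.
No augmenting path remains; maximum flow = 12.
By max-flow min-cut, the minimum cut capacity equals the max flow.
In the residual graph, reachable from In: {In, F, B, Core}.
Min-cut edges: F→E (5), Core→Eg (7); capacity 5 + 7 = 12.

12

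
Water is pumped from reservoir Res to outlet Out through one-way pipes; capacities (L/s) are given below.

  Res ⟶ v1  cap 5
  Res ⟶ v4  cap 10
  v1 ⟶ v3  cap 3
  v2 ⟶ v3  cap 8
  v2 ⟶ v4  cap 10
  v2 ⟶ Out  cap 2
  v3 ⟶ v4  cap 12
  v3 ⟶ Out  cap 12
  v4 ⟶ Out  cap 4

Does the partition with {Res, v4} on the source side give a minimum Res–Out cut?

No — its capacity is 9, but the minimum cut has capacity 7.

Given cut capacity: 5 + 4 = 9.
Augment Res→v4→Out: bottleneck 4, flow now 4.
Augment Res→v1→v3→Out: bottleneck 3, flow now 7.
No augmenting path remains; maximum flow = 7.
In the residual graph, reachable from Res: {Res, v1, v4}.
Min-cut edges: v1→v3 (3), v4→Out (4); capacity 3 + 4 = 7.
Cut capacity 9 exceeds the max flow 7, so it is not minimum.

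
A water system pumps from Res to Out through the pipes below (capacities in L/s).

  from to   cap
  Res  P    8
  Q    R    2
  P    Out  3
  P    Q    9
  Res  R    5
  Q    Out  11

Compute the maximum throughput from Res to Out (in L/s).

Augment Res→P→Out: bottleneck 3, flow now 3.
Augment Res→P→Q→Out: bottleneck 5, flow now 8.
No augmenting path remains; maximum flow = 8.
In the residual graph, reachable from Res: {Res, R}.
Min-cut edges: Res→P (8); capacity 8 = 8.
This cut is saturated, so no flow can exceed 8.

8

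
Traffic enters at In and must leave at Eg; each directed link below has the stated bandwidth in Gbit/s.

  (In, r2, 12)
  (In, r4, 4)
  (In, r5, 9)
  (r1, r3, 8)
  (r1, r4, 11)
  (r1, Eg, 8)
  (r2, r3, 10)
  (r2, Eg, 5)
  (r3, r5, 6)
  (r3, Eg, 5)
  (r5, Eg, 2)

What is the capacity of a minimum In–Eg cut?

Augment In→r2→Eg: bottleneck 5, flow now 5.
Augment In→r5→Eg: bottleneck 2, flow now 7.
Augment In→r2→r3→Eg: bottleneck 5, flow now 12.
No augmenting path remains; maximum flow = 12.
By max-flow min-cut, the minimum cut capacity equals the max flow.
In the residual graph, reachable from In: {In, r2, r3, r4, r5}.
Min-cut edges: r2→Eg (5), r3→Eg (5), r5→Eg (2); capacity 5 + 5 + 2 = 12.

12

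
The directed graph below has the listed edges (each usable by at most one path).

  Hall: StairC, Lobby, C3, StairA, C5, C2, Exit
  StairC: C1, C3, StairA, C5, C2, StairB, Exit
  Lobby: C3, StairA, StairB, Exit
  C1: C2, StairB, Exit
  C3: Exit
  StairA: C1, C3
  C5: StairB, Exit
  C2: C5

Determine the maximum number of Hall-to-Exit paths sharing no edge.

Assign every edge capacity 1; by Menger, the answer equals the max flow.
Path Hall→Exit (+1); total 1.
Path Hall→StairC→Exit (+1); total 2.
Path Hall→Lobby→Exit (+1); total 3.
Path Hall→C3→Exit (+1); total 4.
Path Hall→C5→Exit (+1); total 5.
Path Hall→StairA→C1→Exit (+1); total 6.
No residual Hall→Exit path; max flow = 6.
Certifying cut of size 6: {C5→Exit, Hall→C3, Hall→Exit, Hall→Lobby, Hall→StairA, Hall→StairC}.

6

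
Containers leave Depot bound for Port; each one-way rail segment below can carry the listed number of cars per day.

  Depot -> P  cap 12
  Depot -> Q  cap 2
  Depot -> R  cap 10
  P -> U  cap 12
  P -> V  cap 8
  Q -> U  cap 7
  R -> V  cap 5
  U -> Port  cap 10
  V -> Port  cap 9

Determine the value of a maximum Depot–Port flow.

19

Augment Depot→P→U→Port: bottleneck 10, flow now 10.
Augment Depot→P→V→Port: bottleneck 2, flow now 12.
Augment Depot→R→V→Port: bottleneck 5, flow now 17.
Augment Depot→Q→U→P→V→Port: bottleneck 2, flow now 19. (uses reverse residual edge)
No augmenting path remains; maximum flow = 19.
In the residual graph, reachable from Depot: {Depot, R}.
Min-cut edges: Depot→P (12), Depot→Q (2), R→V (5); capacity 12 + 2 + 5 = 19.
This cut is saturated, so no flow can exceed 19.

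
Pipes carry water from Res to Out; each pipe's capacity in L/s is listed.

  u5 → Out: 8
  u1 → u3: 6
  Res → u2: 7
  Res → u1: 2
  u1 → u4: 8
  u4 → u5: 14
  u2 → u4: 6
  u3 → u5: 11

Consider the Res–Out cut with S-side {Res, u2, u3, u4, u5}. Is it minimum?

Given cut capacity: 2 + 8 = 10.
Augment Res→u1→u3→u5→Out: bottleneck 2, flow now 2.
Augment Res→u2→u4→u5→Out: bottleneck 6, flow now 8.
No augmenting path remains; maximum flow = 8.
In the residual graph, reachable from Res: {Res, u2}.
Min-cut edges: Res→u1 (2), u2→u4 (6); capacity 2 + 6 = 8.
Cut capacity 10 exceeds the max flow 8, so it is not minimum.

No — its capacity is 10, but the minimum cut has capacity 8.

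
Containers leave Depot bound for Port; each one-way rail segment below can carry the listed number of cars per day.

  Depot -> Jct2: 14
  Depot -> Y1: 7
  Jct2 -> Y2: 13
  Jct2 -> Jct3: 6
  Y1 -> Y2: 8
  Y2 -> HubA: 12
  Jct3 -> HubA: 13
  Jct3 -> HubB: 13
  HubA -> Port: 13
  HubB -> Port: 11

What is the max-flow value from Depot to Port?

18

Augment Depot→Jct2→Y2→HubA→Port: bottleneck 12, flow now 12.
Augment Depot→Jct2→Jct3→HubA→Port: bottleneck 1, flow now 13.
Augment Depot→Jct2→Jct3→HubB→Port: bottleneck 1, flow now 14.
Augment Depot→Y1→Y2→Jct2→Jct3→HubB→Port: bottleneck 4, flow now 18. (uses reverse residual edge)
No augmenting path remains; maximum flow = 18.
In the residual graph, reachable from Depot: {Depot, Jct2, Y1, Y2}.
Min-cut edges: Jct2→Jct3 (6), Y2→HubA (12); capacity 6 + 12 = 18.
This cut is saturated, so no flow can exceed 18.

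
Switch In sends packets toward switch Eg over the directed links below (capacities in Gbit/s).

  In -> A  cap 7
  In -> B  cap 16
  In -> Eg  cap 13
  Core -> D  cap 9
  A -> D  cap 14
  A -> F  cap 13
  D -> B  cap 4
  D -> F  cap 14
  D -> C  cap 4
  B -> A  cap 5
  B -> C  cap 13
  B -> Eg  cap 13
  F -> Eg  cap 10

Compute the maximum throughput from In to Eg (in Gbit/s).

36

Augment In→Eg: bottleneck 13, flow now 13.
Augment In→B→Eg: bottleneck 13, flow now 26.
Augment In→A→F→Eg: bottleneck 7, flow now 33.
Augment In→B→A→F→Eg: bottleneck 3, flow now 36.
No augmenting path remains; maximum flow = 36.
In the residual graph, reachable from In: {In}.
Min-cut edges: In→A (7), In→B (16), In→Eg (13); capacity 7 + 16 + 13 = 36.
This cut is saturated, so no flow can exceed 36.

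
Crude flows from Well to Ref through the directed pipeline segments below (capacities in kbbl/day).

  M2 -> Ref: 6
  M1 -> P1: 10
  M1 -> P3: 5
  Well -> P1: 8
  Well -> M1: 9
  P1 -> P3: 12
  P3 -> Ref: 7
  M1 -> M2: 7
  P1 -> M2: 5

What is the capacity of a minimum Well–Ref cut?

Augment Well→P1→M2→Ref: bottleneck 5, flow now 5.
Augment Well→P1→P3→Ref: bottleneck 3, flow now 8.
Augment Well→M1→M2→Ref: bottleneck 1, flow now 9.
Augment Well→M1→P3→Ref: bottleneck 4, flow now 13.
No augmenting path remains; maximum flow = 13.
By max-flow min-cut, the minimum cut capacity equals the max flow.
In the residual graph, reachable from Well: {Well, P1, M1, M2, P3}.
Min-cut edges: M2→Ref (6), P3→Ref (7); capacity 6 + 7 = 13.

13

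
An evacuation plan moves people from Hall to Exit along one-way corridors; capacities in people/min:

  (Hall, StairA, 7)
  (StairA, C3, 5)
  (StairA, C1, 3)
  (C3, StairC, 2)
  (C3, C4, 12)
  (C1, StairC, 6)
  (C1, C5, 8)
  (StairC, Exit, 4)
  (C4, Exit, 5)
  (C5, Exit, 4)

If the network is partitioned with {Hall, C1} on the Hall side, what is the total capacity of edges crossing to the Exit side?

Edges leaving {Hall, C1}: Hall→StairA (7), C1→StairC (6), C1→C5 (8).
Cut capacity = 7 + 6 + 8 = 21.

21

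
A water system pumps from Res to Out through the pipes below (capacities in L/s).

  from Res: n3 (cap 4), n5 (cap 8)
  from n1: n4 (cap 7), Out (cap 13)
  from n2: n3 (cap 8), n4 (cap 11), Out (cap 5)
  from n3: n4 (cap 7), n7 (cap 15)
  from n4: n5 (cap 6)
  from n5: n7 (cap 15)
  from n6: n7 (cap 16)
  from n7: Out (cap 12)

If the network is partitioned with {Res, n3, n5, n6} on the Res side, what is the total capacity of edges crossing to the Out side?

53

Edges leaving {Res, n3, n5, n6}: n3→n4 (7), n3→n7 (15), n5→n7 (15), n6→n7 (16).
Cut capacity = 7 + 15 + 15 + 16 = 53.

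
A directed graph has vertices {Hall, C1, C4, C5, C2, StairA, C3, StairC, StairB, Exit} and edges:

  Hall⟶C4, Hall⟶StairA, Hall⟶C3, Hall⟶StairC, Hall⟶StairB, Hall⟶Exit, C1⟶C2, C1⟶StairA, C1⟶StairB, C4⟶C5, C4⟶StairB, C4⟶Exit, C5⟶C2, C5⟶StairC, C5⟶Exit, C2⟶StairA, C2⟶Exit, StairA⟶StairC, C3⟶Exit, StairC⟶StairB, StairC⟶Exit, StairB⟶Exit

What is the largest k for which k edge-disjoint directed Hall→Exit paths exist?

5

Assign every edge capacity 1; by Menger, the answer equals the max flow.
Path Hall→Exit (+1); total 1.
Path Hall→C4→Exit (+1); total 2.
Path Hall→C3→Exit (+1); total 3.
Path Hall→StairC→Exit (+1); total 4.
Path Hall→StairB→Exit (+1); total 5.
No residual Hall→Exit path; max flow = 5.
Certifying cut of size 5: {Hall→C3, Hall→C4, Hall→Exit, StairB→Exit, StairC→Exit}.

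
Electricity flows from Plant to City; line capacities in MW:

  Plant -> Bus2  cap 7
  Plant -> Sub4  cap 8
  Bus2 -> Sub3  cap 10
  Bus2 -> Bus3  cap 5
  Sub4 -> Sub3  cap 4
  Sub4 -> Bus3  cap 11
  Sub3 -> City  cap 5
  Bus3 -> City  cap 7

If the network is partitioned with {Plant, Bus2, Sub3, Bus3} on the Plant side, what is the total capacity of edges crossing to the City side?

Edges leaving {Plant, Bus2, Sub3, Bus3}: Plant→Sub4 (8), Sub3→City (5), Bus3→City (7).
Cut capacity = 8 + 5 + 7 = 20.

20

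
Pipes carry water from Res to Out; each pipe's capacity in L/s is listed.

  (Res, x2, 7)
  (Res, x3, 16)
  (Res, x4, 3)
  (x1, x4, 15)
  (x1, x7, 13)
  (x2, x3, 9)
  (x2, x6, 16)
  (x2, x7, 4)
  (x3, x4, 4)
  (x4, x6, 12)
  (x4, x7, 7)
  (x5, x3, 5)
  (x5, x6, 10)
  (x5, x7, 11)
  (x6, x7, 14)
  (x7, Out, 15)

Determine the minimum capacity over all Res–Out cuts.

14

Augment Res→x2→x7→Out: bottleneck 4, flow now 4.
Augment Res→x4→x7→Out: bottleneck 3, flow now 7.
Augment Res→x2→x6→x7→Out: bottleneck 3, flow now 10.
Augment Res→x3→x4→x7→Out: bottleneck 4, flow now 14.
No augmenting path remains; maximum flow = 14.
By max-flow min-cut, the minimum cut capacity equals the max flow.
In the residual graph, reachable from Res: {Res, x3}.
Min-cut edges: Res→x2 (7), Res→x4 (3), x3→x4 (4); capacity 7 + 3 + 4 = 14.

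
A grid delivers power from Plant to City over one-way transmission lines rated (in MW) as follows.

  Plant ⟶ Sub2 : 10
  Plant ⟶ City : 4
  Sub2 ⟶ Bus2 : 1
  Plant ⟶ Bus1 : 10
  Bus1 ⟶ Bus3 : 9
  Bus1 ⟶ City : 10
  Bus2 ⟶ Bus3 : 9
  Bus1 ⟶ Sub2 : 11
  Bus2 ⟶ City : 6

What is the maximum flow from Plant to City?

15

Augment Plant→City: bottleneck 4, flow now 4.
Augment Plant→Bus1→City: bottleneck 10, flow now 14.
Augment Plant→Sub2→Bus2→City: bottleneck 1, flow now 15.
No augmenting path remains; maximum flow = 15.
In the residual graph, reachable from Plant: {Plant, Sub2}.
Min-cut edges: Plant→Bus1 (10), Plant→City (4), Sub2→Bus2 (1); capacity 10 + 4 + 1 = 15.
This cut is saturated, so no flow can exceed 15.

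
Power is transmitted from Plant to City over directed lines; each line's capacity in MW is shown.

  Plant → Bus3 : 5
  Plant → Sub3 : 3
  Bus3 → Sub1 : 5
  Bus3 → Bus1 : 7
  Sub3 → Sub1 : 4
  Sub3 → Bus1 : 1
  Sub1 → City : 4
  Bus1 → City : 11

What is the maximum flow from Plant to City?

8

Augment Plant→Bus3→Sub1→City: bottleneck 4, flow now 4.
Augment Plant→Bus3→Bus1→City: bottleneck 1, flow now 5.
Augment Plant→Sub3→Bus1→City: bottleneck 1, flow now 6.
Augment Plant→Sub3→Sub1→Bus3→Bus1→City: bottleneck 2, flow now 8. (uses reverse residual edge)
No augmenting path remains; maximum flow = 8.
In the residual graph, reachable from Plant: {Plant}.
Min-cut edges: Plant→Bus3 (5), Plant→Sub3 (3); capacity 5 + 3 = 8.
This cut is saturated, so no flow can exceed 8.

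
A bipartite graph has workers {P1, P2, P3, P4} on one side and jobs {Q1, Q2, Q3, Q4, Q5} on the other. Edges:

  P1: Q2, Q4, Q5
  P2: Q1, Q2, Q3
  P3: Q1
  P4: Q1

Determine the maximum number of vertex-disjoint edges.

3

Unit-capacity flow: source→left, listed edges, right→sink; max matching = max flow.
Augmenting path P1→Q2 (+1); matched 1.
Augmenting path P2→Q1 (+1); matched 2.
Augmenting path P3→Q1→P2→Q3 (+1); matched 3.
No augmenting path remains; maximum matching = 3.
König certificate: {P1, P2, Q1} is a vertex cover of size 3 (every listed pair touches it), so no matching can be larger.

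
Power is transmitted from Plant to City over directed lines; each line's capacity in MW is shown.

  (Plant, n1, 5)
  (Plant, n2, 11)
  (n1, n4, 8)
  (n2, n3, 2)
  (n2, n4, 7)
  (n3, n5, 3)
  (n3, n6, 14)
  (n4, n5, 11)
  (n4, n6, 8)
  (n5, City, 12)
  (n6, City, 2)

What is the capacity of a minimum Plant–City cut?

Augment Plant→n1→n4→n5→City: bottleneck 5, flow now 5.
Augment Plant→n2→n3→n5→City: bottleneck 2, flow now 7.
Augment Plant→n2→n4→n5→City: bottleneck 5, flow now 12.
Augment Plant→n2→n4→n6→City: bottleneck 2, flow now 14.
No augmenting path remains; maximum flow = 14.
By max-flow min-cut, the minimum cut capacity equals the max flow.
In the residual graph, reachable from Plant: {Plant, n2}.
Min-cut edges: Plant→n1 (5), n2→n3 (2), n2→n4 (7); capacity 5 + 2 + 7 = 14.

14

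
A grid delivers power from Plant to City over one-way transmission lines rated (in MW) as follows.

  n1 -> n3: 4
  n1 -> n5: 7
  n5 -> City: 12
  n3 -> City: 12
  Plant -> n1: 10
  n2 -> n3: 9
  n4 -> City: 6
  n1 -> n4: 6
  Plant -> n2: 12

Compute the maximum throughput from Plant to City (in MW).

Augment Plant→n1→n3→City: bottleneck 4, flow now 4.
Augment Plant→n1→n4→City: bottleneck 6, flow now 10.
Augment Plant→n2→n3→City: bottleneck 8, flow now 18.
Augment Plant→n2→n3→n1→n5→City: bottleneck 1, flow now 19. (uses reverse residual edge)
No augmenting path remains; maximum flow = 19.
In the residual graph, reachable from Plant: {Plant, n2}.
Min-cut edges: Plant→n1 (10), n2→n3 (9); capacity 10 + 9 = 19.
This cut is saturated, so no flow can exceed 19.

19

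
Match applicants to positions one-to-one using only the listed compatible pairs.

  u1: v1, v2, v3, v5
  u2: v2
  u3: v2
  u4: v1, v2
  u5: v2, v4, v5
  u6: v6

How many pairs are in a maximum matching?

Unit-capacity flow: source→left, listed edges, right→sink; max matching = max flow.
Augmenting path u1→v1 (+1); matched 1.
Augmenting path u2→v2 (+1); matched 2.
Augmenting path u5→v4 (+1); matched 3.
Augmenting path u6→v6 (+1); matched 4.
Augmenting path u4→v1→u1→v3 (+1); matched 5.
No augmenting path remains; maximum matching = 5.
König certificate: {u1, u4, u5, u6, v2} is a vertex cover of size 5 (every listed pair touches it), so no matching can be larger.

5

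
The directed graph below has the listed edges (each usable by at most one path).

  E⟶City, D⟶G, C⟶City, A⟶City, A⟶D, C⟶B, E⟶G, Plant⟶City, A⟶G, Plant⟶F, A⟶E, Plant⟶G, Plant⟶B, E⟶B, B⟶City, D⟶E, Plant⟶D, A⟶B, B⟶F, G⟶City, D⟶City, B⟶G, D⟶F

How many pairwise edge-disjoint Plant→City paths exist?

Assign every edge capacity 1; by Menger, the answer equals the max flow.
Path Plant→City (+1); total 1.
Path Plant→B→City (+1); total 2.
Path Plant→D→City (+1); total 3.
Path Plant→G→City (+1); total 4.
No residual Plant→City path; max flow = 4.
Certifying cut of size 4: {Plant→B, Plant→City, Plant→D, Plant→G}.

4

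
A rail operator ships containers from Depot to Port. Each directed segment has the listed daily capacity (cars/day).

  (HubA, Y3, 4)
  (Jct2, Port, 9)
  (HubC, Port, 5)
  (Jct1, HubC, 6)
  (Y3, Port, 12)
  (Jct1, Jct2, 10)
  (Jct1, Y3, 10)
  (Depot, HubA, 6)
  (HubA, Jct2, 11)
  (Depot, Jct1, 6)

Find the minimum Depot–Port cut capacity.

12

Augment Depot→Jct1→Y3→Port: bottleneck 6, flow now 6.
Augment Depot→HubA→Y3→Port: bottleneck 4, flow now 10.
Augment Depot→HubA→Jct2→Port: bottleneck 2, flow now 12.
No augmenting path remains; maximum flow = 12.
By max-flow min-cut, the minimum cut capacity equals the max flow.
In the residual graph, reachable from Depot: {Depot}.
Min-cut edges: Depot→Jct1 (6), Depot→HubA (6); capacity 6 + 6 = 12.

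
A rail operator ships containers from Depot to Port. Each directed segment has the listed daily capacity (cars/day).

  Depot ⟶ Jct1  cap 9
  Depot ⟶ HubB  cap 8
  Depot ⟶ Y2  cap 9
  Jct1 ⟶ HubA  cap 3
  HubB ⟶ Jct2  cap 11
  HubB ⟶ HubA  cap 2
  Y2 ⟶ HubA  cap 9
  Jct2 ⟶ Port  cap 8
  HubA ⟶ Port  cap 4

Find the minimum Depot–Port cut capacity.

12

Augment Depot→Jct1→HubA→Port: bottleneck 3, flow now 3.
Augment Depot→HubB→Jct2→Port: bottleneck 8, flow now 11.
Augment Depot→Y2→HubA→Port: bottleneck 1, flow now 12.
No augmenting path remains; maximum flow = 12.
By max-flow min-cut, the minimum cut capacity equals the max flow.
In the residual graph, reachable from Depot: {Depot, Jct1, Y2, HubA}.
Min-cut edges: Depot→HubB (8), HubA→Port (4); capacity 8 + 4 = 12.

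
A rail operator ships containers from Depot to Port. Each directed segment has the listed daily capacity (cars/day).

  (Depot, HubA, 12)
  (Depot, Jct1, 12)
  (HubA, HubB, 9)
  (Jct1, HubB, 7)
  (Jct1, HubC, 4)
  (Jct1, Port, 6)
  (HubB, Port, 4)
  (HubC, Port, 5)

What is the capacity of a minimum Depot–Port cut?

Augment Depot→Jct1→Port: bottleneck 6, flow now 6.
Augment Depot→HubA→HubB→Port: bottleneck 4, flow now 10.
Augment Depot→Jct1→HubC→Port: bottleneck 4, flow now 14.
No augmenting path remains; maximum flow = 14.
By max-flow min-cut, the minimum cut capacity equals the max flow.
In the residual graph, reachable from Depot: {Depot, HubA, Jct1, HubB}.
Min-cut edges: Jct1→HubC (4), Jct1→Port (6), HubB→Port (4); capacity 4 + 6 + 4 = 14.

14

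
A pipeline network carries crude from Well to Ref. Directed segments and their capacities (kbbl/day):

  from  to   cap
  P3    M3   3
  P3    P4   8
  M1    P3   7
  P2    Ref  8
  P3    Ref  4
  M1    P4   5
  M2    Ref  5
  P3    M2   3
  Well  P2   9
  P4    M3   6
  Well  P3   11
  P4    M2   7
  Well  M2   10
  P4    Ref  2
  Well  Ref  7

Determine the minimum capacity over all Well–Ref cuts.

Augment Well→Ref: bottleneck 7, flow now 7.
Augment Well→P3→Ref: bottleneck 4, flow now 11.
Augment Well→M2→Ref: bottleneck 5, flow now 16.
Augment Well→P2→Ref: bottleneck 8, flow now 24.
Augment Well→P3→P4→Ref: bottleneck 2, flow now 26.
No augmenting path remains; maximum flow = 26.
By max-flow min-cut, the minimum cut capacity equals the max flow.
In the residual graph, reachable from Well: {Well, P3, P4, M3, M2, P2}.
Min-cut edges: Well→Ref (7), P3→Ref (4), P4→Ref (2), M2→Ref (5), P2→Ref (8); capacity 7 + 4 + 2 + 5 + 8 = 26.

26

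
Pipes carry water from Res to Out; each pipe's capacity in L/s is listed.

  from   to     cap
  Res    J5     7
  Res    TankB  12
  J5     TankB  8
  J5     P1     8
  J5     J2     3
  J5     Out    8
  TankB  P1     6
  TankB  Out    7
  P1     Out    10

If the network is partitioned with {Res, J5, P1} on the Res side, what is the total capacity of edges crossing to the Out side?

41

Edges leaving {Res, J5, P1}: Res→TankB (12), J5→TankB (8), J5→J2 (3), J5→Out (8), P1→Out (10).
Cut capacity = 12 + 8 + 3 + 8 + 10 = 41.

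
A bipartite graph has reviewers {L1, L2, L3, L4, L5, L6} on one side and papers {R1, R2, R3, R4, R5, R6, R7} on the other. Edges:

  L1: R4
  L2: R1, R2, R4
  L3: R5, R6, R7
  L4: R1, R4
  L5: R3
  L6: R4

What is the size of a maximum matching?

Unit-capacity flow: source→left, listed edges, right→sink; max matching = max flow.
Augmenting path L1→R4 (+1); matched 1.
Augmenting path L2→R1 (+1); matched 2.
Augmenting path L3→R5 (+1); matched 3.
Augmenting path L5→R3 (+1); matched 4.
Augmenting path L4→R1→L2→R2 (+1); matched 5.
No augmenting path remains; maximum matching = 5.
König certificate: {L2, L3, L4, L5, R4} is a vertex cover of size 5 (every listed pair touches it), so no matching can be larger.

5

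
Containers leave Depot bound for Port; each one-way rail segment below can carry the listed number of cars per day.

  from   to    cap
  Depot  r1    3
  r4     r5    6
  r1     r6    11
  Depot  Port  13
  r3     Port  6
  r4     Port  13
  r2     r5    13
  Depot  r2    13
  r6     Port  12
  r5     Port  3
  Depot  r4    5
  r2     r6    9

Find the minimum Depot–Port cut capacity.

Augment Depot→Port: bottleneck 13, flow now 13.
Augment Depot→r4→Port: bottleneck 5, flow now 18.
Augment Depot→r1→r6→Port: bottleneck 3, flow now 21.
Augment Depot→r2→r5→Port: bottleneck 3, flow now 24.
Augment Depot→r2→r6→Port: bottleneck 9, flow now 33.
No augmenting path remains; maximum flow = 33.
By max-flow min-cut, the minimum cut capacity equals the max flow.
In the residual graph, reachable from Depot: {Depot, r2, r5}.
Min-cut edges: Depot→r1 (3), Depot→r4 (5), Depot→Port (13), r2→r6 (9), r5→Port (3); capacity 3 + 5 + 13 + 9 + 3 = 33.

33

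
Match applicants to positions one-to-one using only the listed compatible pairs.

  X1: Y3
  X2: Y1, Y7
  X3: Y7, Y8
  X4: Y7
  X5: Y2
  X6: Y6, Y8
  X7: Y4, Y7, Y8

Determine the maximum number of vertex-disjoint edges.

Unit-capacity flow: source→left, listed edges, right→sink; max matching = max flow.
Augmenting path X1→Y3 (+1); matched 1.
Augmenting path X2→Y1 (+1); matched 2.
Augmenting path X3→Y7 (+1); matched 3.
Augmenting path X5→Y2 (+1); matched 4.
Augmenting path X6→Y6 (+1); matched 5.
Augmenting path X7→Y4 (+1); matched 6.
Augmenting path X4→Y7→X3→Y8 (+1); matched 7.
No augmenting path remains; maximum matching = 7.
König certificate: {X1, X2, X3, X4, X5, X6, X7} is a vertex cover of size 7 (every listed pair touches it), so no matching can be larger.

7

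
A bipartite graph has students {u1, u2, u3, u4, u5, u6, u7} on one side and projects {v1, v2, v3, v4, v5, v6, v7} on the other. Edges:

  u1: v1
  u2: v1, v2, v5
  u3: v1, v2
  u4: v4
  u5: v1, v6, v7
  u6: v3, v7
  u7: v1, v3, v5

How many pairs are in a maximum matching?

7

Unit-capacity flow: source→left, listed edges, right→sink; max matching = max flow.
Augmenting path u1→v1 (+1); matched 1.
Augmenting path u2→v2 (+1); matched 2.
Augmenting path u4→v4 (+1); matched 3.
Augmenting path u5→v6 (+1); matched 4.
Augmenting path u6→v3 (+1); matched 5.
Augmenting path u7→v5 (+1); matched 6.
Augmenting path u3→v2→u2→v5→u7→v3→u6→v7 (+1); matched 7.
No augmenting path remains; maximum matching = 7.
König certificate: {u1, u2, u3, u4, u5, u6, u7} is a vertex cover of size 7 (every listed pair touches it), so no matching can be larger.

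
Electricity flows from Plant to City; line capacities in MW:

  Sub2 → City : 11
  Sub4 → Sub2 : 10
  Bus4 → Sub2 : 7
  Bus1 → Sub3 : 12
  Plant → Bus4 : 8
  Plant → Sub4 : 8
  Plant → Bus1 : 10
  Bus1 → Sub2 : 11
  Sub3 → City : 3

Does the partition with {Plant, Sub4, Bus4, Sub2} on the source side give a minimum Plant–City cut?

No — its capacity is 21, but the minimum cut has capacity 14.

Given cut capacity: 10 + 11 = 21.
Augment Plant→Sub4→Sub2→City: bottleneck 8, flow now 8.
Augment Plant→Bus4→Sub2→City: bottleneck 3, flow now 11.
Augment Plant→Bus1→Sub3→City: bottleneck 3, flow now 14.
No augmenting path remains; maximum flow = 14.
In the residual graph, reachable from Plant: {Plant, Sub4, Bus4, Bus1, Sub2, Sub3}.
Min-cut edges: Sub2→City (11), Sub3→City (3); capacity 11 + 3 = 14.
Cut capacity 21 exceeds the max flow 14, so it is not minimum.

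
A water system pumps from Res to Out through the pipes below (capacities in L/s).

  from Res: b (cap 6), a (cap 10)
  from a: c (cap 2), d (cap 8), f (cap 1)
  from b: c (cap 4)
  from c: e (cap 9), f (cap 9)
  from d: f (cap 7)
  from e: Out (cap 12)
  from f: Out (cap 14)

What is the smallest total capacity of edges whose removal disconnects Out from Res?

14

Augment Res→a→f→Out: bottleneck 1, flow now 1.
Augment Res→a→c→e→Out: bottleneck 2, flow now 3.
Augment Res→a→d→f→Out: bottleneck 7, flow now 10.
Augment Res→b→c→e→Out: bottleneck 4, flow now 14.
No augmenting path remains; maximum flow = 14.
By max-flow min-cut, the minimum cut capacity equals the max flow.
In the residual graph, reachable from Res: {Res, b}.
Min-cut edges: Res→a (10), b→c (4); capacity 10 + 4 = 14.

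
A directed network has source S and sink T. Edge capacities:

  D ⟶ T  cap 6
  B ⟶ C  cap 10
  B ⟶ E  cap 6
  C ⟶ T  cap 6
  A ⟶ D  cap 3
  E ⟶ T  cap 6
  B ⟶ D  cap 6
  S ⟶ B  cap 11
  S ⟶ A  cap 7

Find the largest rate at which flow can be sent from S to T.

14

Augment S→A→D→T: bottleneck 3, flow now 3.
Augment S→B→C→T: bottleneck 6, flow now 9.
Augment S→B→D→T: bottleneck 3, flow now 12.
Augment S→B→E→T: bottleneck 2, flow now 14.
No augmenting path remains; maximum flow = 14.
In the residual graph, reachable from S: {S, A}.
Min-cut edges: S→B (11), A→D (3); capacity 11 + 3 = 14.
This cut is saturated, so no flow can exceed 14.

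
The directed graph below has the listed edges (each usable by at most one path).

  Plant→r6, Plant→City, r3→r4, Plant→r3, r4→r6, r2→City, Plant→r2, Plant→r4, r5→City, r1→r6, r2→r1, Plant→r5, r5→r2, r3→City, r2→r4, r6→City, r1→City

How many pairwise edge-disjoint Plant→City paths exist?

Assign every edge capacity 1; by Menger, the answer equals the max flow.
Path Plant→City (+1); total 1.
Path Plant→r2→City (+1); total 2.
Path Plant→r3→City (+1); total 3.
Path Plant→r5→City (+1); total 4.
Path Plant→r6→City (+1); total 5.
No residual Plant→City path; max flow = 5.
Certifying cut of size 5: {Plant→City, Plant→r2, Plant→r3, Plant→r5, r6→City}.

5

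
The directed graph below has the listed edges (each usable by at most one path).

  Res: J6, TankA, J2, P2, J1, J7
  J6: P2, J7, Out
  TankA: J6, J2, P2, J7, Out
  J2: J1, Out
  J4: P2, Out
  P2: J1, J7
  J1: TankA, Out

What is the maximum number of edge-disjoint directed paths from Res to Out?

Assign every edge capacity 1; by Menger, the answer equals the max flow.
Path Res→J6→Out (+1); total 1.
Path Res→TankA→Out (+1); total 2.
Path Res→J2→Out (+1); total 3.
Path Res→J1→Out (+1); total 4.
No residual Res→Out path; max flow = 4.
Certifying cut of size 4: {J1→Out, J2→Out, J6→Out, TankA→Out}.

4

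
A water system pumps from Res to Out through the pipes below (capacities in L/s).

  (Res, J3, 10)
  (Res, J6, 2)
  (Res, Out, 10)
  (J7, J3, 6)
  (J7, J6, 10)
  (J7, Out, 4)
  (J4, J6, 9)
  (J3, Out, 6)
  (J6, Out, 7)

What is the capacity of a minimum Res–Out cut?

18

Augment Res→Out: bottleneck 10, flow now 10.
Augment Res→J3→Out: bottleneck 6, flow now 16.
Augment Res→J6→Out: bottleneck 2, flow now 18.
No augmenting path remains; maximum flow = 18.
By max-flow min-cut, the minimum cut capacity equals the max flow.
In the residual graph, reachable from Res: {Res, J3}.
Min-cut edges: Res→J6 (2), Res→Out (10), J3→Out (6); capacity 2 + 10 + 6 = 18.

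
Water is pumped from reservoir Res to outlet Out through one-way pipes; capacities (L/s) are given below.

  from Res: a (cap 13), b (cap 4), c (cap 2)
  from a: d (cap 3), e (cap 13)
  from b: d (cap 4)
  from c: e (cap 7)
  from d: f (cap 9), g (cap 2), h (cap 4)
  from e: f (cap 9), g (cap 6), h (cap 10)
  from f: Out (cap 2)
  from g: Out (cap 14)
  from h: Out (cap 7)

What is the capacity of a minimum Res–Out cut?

Augment Res→a→d→f→Out: bottleneck 2, flow now 2.
Augment Res→a→d→g→Out: bottleneck 1, flow now 3.
Augment Res→a→e→g→Out: bottleneck 6, flow now 9.
Augment Res→a→e→h→Out: bottleneck 4, flow now 13.
Augment Res→b→d→g→Out: bottleneck 1, flow now 14.
Augment Res→b→d→h→Out: bottleneck 3, flow now 17.
No augmenting path remains; maximum flow = 17.
By max-flow min-cut, the minimum cut capacity equals the max flow.
In the residual graph, reachable from Res: {Res, a, b, c, d, e, f, h}.
Min-cut edges: d→g (2), e→g (6), f→Out (2), h→Out (7); capacity 2 + 6 + 2 + 7 = 17.

17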